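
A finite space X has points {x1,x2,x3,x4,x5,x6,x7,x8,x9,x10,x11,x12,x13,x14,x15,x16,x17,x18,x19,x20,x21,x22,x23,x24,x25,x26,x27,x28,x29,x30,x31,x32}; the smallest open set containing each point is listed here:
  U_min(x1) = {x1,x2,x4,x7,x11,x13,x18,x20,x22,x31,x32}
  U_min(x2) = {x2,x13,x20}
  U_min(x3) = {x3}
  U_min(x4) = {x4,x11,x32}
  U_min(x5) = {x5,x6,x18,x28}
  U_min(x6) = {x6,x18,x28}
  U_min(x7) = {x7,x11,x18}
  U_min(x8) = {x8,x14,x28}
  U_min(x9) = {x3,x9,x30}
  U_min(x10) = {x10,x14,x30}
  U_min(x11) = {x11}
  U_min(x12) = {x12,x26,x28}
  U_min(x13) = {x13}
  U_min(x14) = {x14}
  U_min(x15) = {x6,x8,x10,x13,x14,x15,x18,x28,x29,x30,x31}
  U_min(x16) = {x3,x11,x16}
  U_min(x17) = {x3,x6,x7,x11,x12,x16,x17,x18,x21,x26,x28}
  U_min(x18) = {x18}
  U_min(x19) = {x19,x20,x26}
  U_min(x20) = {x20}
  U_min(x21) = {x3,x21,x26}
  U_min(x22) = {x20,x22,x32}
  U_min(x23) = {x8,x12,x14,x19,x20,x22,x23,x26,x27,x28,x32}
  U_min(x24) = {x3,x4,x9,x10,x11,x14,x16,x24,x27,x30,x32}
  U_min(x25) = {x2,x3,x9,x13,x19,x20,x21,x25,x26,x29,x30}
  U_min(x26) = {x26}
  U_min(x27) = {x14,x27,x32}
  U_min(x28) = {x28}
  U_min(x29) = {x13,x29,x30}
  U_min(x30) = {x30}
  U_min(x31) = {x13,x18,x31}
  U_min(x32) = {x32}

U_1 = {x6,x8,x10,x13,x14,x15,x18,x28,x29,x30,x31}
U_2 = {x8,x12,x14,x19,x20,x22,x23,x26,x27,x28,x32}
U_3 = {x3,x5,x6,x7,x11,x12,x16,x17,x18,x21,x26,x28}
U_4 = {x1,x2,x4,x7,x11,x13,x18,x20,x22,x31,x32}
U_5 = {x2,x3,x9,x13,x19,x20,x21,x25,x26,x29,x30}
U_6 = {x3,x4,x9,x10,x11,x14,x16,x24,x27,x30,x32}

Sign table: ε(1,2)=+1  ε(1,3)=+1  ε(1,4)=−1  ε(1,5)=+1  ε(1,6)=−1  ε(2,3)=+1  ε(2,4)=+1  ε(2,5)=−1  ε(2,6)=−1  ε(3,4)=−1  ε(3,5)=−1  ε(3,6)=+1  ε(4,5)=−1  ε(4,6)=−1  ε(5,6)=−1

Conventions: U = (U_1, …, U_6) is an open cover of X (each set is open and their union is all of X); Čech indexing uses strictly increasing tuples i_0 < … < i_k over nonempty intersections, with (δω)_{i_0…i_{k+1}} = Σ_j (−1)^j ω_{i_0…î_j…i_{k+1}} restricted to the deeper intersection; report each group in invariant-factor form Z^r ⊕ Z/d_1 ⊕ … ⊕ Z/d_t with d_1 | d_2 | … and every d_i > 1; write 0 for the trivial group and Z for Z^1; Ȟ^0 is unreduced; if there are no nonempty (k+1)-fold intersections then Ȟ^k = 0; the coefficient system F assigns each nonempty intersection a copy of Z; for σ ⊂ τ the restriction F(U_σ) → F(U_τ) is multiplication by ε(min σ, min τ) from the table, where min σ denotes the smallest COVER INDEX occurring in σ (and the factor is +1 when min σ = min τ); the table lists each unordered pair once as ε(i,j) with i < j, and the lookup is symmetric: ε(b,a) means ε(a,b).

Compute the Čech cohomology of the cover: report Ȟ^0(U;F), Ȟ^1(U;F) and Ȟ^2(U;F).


intersection data:
  U12={x8,x14,x28} U13={x6,x18,x28} U14={x13,x18,x31} U15={x13,x29,x30} U16={x10,x14,x30} U23={x12,x26,x28} U24={x20,x22,x32} U25={x19,x20,x26} U26={x14,x27,x32} U34={x7,x11,x18} U35={x3,x21,x26} U36={x3,x11,x16} U45={x2,x13,x20} U46={x4,x11,x32} U56={x3,x9,x30}
  U123={x28} U126={x14} U134={x18} U145={x13} U156={x30} U235={x26} U245={x20} U246={x32} U346={x11} U356={x3}
C dims 6,15,10; δ0: rk 6, SNF 1^5·2; δ1: rk 9, SNF 1^9
Ȟ^0 = (6 − 6) − 0 = 0, so Ȟ^0 ≅ 0
Ȟ^1 = (15 − 9) − 6 = 0 plus torsion [2], so Ȟ^1 ≅ Z/2
Ȟ^2 = (10 − 0) − 9 = 1, so Ȟ^2 ≅ Z

Ȟ^0(U;F) ≅ 0, Ȟ^1(U;F) ≅ Z/2 and Ȟ^2(U;F) ≅ Z


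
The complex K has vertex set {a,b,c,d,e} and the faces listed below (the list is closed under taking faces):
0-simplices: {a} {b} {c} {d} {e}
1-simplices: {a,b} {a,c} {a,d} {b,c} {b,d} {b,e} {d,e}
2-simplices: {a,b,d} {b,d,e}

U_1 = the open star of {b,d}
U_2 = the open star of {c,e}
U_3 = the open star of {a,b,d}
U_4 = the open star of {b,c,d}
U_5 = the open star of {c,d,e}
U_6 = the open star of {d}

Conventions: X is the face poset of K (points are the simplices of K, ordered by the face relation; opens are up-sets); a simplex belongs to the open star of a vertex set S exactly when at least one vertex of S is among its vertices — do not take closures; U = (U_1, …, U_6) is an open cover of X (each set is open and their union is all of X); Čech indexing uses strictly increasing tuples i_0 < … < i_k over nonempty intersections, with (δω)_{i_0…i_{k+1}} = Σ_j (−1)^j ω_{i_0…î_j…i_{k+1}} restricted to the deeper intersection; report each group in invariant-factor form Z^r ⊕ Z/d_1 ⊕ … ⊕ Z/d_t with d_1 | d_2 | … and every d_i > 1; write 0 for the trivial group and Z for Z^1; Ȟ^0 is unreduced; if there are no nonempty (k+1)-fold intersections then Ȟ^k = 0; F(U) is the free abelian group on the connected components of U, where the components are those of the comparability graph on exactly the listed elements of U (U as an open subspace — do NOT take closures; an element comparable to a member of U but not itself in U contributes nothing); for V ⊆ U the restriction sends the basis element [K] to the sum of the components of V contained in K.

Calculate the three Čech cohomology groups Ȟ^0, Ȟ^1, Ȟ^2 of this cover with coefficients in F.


Ȟ^0(U;F) ≅ Z,  Ȟ^1(U;F) ≅ Z,  Ȟ^2(U;F) ≅ 0

nerve of the cover:
  U1={{b},{d},{a,b},{a,d},{b,c},{b,d},{b,e},{d,e},{a,b,d},{b,d,e}} U2={{c},{e},{a,c},{b,c},{b,e},{d,e},{b,d,e}} U3={{a},{b},{d},{a,b},{a,c},{a,d},{b,c},{b,d},{b,e},{d,e},{a,b,d},{b,d,e}} U4={{b},{c},{d},{a,b},{a,c},{a,d},{b,c},{b,d},{b,e},{d,e},{a,b,d},{b,d,e}} U5={{c},{d},{e},{a,c},{a,d},{b,c},{b,d},{b,e},{d,e},{a,b,d},{b,d,e}} U6={{d},{a,d},{b,d},{d,e},{a,b,d},{b,d,e}}
  U12={{b,c},{b,e},{d,e},{b,d,e}} U13={{b},{d},{a,b},{a,d},{b,c},{b,d},{b,e},{d,e},{a,b,d},{b,d,e}} U14={{b},{d},{a,b},{a,d},{b,c},{b,d},{b,e},{d,e},{a,b,d},{b,d,e}} U15={{d},{a,d},{b,c},{b,d},{b,e},{d,e},{a,b,d},{b,d,e}} U16={{d},{a,d},{b,d},{d,e},{a,b,d},{b,d,e}} U23={{a,c},{b,c},{b,e},{d,e},{b,d,e}} U24={{c},{a,c},{b,c},{b,e},{d,e},{b,d,e}} U25={{c},{e},{a,c},{b,c},{b,e},{d,e},{b,d,e}} U26={{d,e},{b,d,e}} U34={{b},{d},{a,b},{a,c},{a,d},{b,c},{b,d},{b,e},{d,e},{a,b,d},{b,d,e}} U35={{d},{a,c},{a,d},{b,c},{b,d},{b,e},{d,e},{a,b,d},{b,d,e}} U36={{d},{a,d},{b,d},{d,e},{a,b,d},{b,d,e}} U45={{c},{d},{a,c},{a,d},{b,c},{b,d},{b,e},{d,e},{a,b,d},{b,d,e}} U46={{d},{a,d},{b,d},{d,e},{a,b,d},{b,d,e}} U56={{d},{a,d},{b,d},{d,e},{a,b,d},{b,d,e}}
  U123={{b,c},{b,e},{d,e},{b,d,e}} U124={{b,c},{b,e},{d,e},{b,d,e}} U125={{b,c},{b,e},{d,e},{b,d,e}} U126={{d,e},{b,d,e}} U134={{b},{d},{a,b},{a,d},{b,c},{b,d},{b,e},{d,e},{a,b,d},{b,d,e}} U135={{d},{a,d},{b,c},{b,d},{b,e},{d,e},{a,b,d},{b,d,e}} U136={{d},{a,d},{b,d},{d,e},{a,b,d},{b,d,e}} U145={{d},{a,d},{b,c},{b,d},{b,e},{d,e},{a,b,d},{b,d,e}} U146={{d},{a,d},{b,d},{d,e},{a,b,d},{b,d,e}} U156={{d},{a,d},{b,d},{d,e},{a,b,d},{b,d,e}} U234={{a,c},{b,c},{b,e},{d,e},{b,d,e}} U235={{a,c},{b,c},{b,e},{d,e},{b,d,e}} U236={{d,e},{b,d,e}} U245={{c},{a,c},{b,c},{b,e},{d,e},{b,d,e}} U246={{d,e},{b,d,e}} U256={{d,e},{b,d,e}} U345={{d},{a,c},{a,d},{b,c},{b,d},{b,e},{d,e},{a,b,d},{b,d,e}} U346={{d},{a,d},{b,d},{d,e},{a,b,d},{b,d,e}} U356={{d},{a,d},{b,d},{d,e},{a,b,d},{b,d,e}} U456={{d},{a,d},{b,d},{d,e},{a,b,d},{b,d,e}}
  U1234={{b,c},{b,e},{d,e},{b,d,e}} U1235={{b,c},{b,e},{d,e},{b,d,e}} U1236={{d,e},{b,d,e}} U1245={{b,c},{b,e},{d,e},{b,d,e}} U1246={{d,e},{b,d,e}} U1256={{d,e},{b,d,e}} U1345={{d},{a,d},{b,c},{b,d},{b,e},{d,e},{a,b,d},{b,d,e}} U1346={{d},{a,d},{b,d},{d,e},{a,b,d},{b,d,e}} U1356={{d},{a,d},{b,d},{d,e},{a,b,d},{b,d,e}} U1456={{d},{a,d},{b,d},{d,e},{a,b,d},{b,d,e}} U2345={{a,c},{b,c},{b,e},{d,e},{b,d,e}} U2346={{d,e},{b,d,e}} U2356={{d,e},{b,d,e}} U2456={{d,e},{b,d,e}} U3456={{d},{a,d},{b,d},{d,e},{a,b,d},{b,d,e}}
  U12345={{b,c},{b,e},{d,e},{b,d,e}} U12346={{d,e},{b,d,e}} U12356={{d,e},{b,d,e}} U12456={{d,e},{b,d,e}} U13456={{d},{a,d},{b,d},{d,e},{a,b,d},{b,d,e}} U23456={{d,e},{b,d,e}}
  U123456={{d,e},{b,d,e}}
components per intersection:
  U1: {{b},{d},{a,b},{a,d},{b,c},{b,d},{b,e},{d,e},{a,b,d},{b,d,e}}
  U2: {{c},{a,c},{b,c}} {{e},{b,e},{d,e},{b,d,e}}
  U3: {{a},{b},{d},{a,b},{a,c},{a,d},{b,c},{b,d},{b,e},{d,e},{a,b,d},{b,d,e}}
  U4: {{b},{c},{d},{a,b},{a,c},{a,d},{b,c},{b,d},{b,e},{d,e},{a,b,d},{b,d,e}}
  U5: {{c},{a,c},{b,c}} {{d},{e},{a,d},{b,d},{b,e},{d,e},{a,b,d},{b,d,e}}
  U6: {{d},{a,d},{b,d},{d,e},{a,b,d},{b,d,e}}
  U12: {{b,c}} {{b,e},{d,e},{b,d,e}}
  U13: {{b},{d},{a,b},{a,d},{b,c},{b,d},{b,e},{d,e},{a,b,d},{b,d,e}}
  U14: {{b},{d},{a,b},{a,d},{b,c},{b,d},{b,e},{d,e},{a,b,d},{b,d,e}}
  U15: {{d},{a,d},{b,d},{b,e},{d,e},{a,b,d},{b,d,e}} {{b,c}}
  U16: {{d},{a,d},{b,d},{d,e},{a,b,d},{b,d,e}}
  U23: {{a,c}} {{b,c}} {{b,e},{d,e},{b,d,e}}
  U24: {{c},{a,c},{b,c}} {{b,e},{d,e},{b,d,e}}
  U25: {{c},{a,c},{b,c}} {{e},{b,e},{d,e},{b,d,e}}
  U26: {{d,e},{b,d,e}}
  U34: {{b},{d},{a,b},{a,d},{b,c},{b,d},{b,e},{d,e},{a,b,d},{b,d,e}} {{a,c}}
  U35: {{d},{a,d},{b,d},{b,e},{d,e},{a,b,d},{b,d,e}} {{a,c}} {{b,c}}
  U36: {{d},{a,d},{b,d},{d,e},{a,b,d},{b,d,e}}
  U45: {{c},{a,c},{b,c}} {{d},{a,d},{b,d},{b,e},{d,e},{a,b,d},{b,d,e}}
  U46: {{d},{a,d},{b,d},{d,e},{a,b,d},{b,d,e}}
  U56: {{d},{a,d},{b,d},{d,e},{a,b,d},{b,d,e}}
  U123: {{b,c}} {{b,e},{d,e},{b,d,e}}
  U124: {{b,c}} {{b,e},{d,e},{b,d,e}}
  U125: {{b,c}} {{b,e},{d,e},{b,d,e}}
  U126: {{d,e},{b,d,e}}
  U134: {{b},{d},{a,b},{a,d},{b,c},{b,d},{b,e},{d,e},{a,b,d},{b,d,e}}
  U135: {{d},{a,d},{b,d},{b,e},{d,e},{a,b,d},{b,d,e}} {{b,c}}
  U136: {{d},{a,d},{b,d},{d,e},{a,b,d},{b,d,e}}
  U145: {{d},{a,d},{b,d},{b,e},{d,e},{a,b,d},{b,d,e}} {{b,c}}
  U146: {{d},{a,d},{b,d},{d,e},{a,b,d},{b,d,e}}
  U156: {{d},{a,d},{b,d},{d,e},{a,b,d},{b,d,e}}
  U234: {{a,c}} {{b,c}} {{b,e},{d,e},{b,d,e}}
  U235: {{a,c}} {{b,c}} {{b,e},{d,e},{b,d,e}}
  U236: {{d,e},{b,d,e}}
  U245: {{c},{a,c},{b,c}} {{b,e},{d,e},{b,d,e}}
  U246: {{d,e},{b,d,e}}
  U256: {{d,e},{b,d,e}}
  U345: {{d},{a,d},{b,d},{b,e},{d,e},{a,b,d},{b,d,e}} {{a,c}} {{b,c}}
  U346: {{d},{a,d},{b,d},{d,e},{a,b,d},{b,d,e}}
  U356: {{d},{a,d},{b,d},{d,e},{a,b,d},{b,d,e}}
  U456: {{d},{a,d},{b,d},{d,e},{a,b,d},{b,d,e}}
  U1234: {{b,c}} {{b,e},{d,e},{b,d,e}}
  U1235: {{b,c}} {{b,e},{d,e},{b,d,e}}
  U1236: {{d,e},{b,d,e}}
  U1245: {{b,c}} {{b,e},{d,e},{b,d,e}}
  U1246: {{d,e},{b,d,e}}
  U1256: {{d,e},{b,d,e}}
  U1345: {{d},{a,d},{b,d},{b,e},{d,e},{a,b,d},{b,d,e}} {{b,c}}
  U1346: {{d},{a,d},{b,d},{d,e},{a,b,d},{b,d,e}}
  U1356: {{d},{a,d},{b,d},{d,e},{a,b,d},{b,d,e}}
  U1456: {{d},{a,d},{b,d},{d,e},{a,b,d},{b,d,e}}
  U2345: {{a,c}} {{b,c}} {{b,e},{d,e},{b,d,e}}
  U2346: {{d,e},{b,d,e}}
  U2356: {{d,e},{b,d,e}}
  U2456: {{d,e},{b,d,e}}
  U3456: {{d},{a,d},{b,d},{d,e},{a,b,d},{b,d,e}}
  U12345: {{b,c}} {{b,e},{d,e},{b,d,e}}
  U12346: {{d,e},{b,d,e}}
  U12356: {{d,e},{b,d,e}}
  U12456: {{d,e},{b,d,e}}
  U13456: {{d},{a,d},{b,d},{d,e},{a,b,d},{b,d,e}}
  U23456: {{d,e},{b,d,e}}
  U123456: {{d,e},{b,d,e}}
C dims 8,25,32,21; δ0: rk 7, SNF 1^7; δ1: rk 17, SNF 1^17; δ2: rk 15, SNF 1^15
Ȟ^0 = (8 − 7) − 0 = 1, so Ȟ^0 ≅ Z
Ȟ^1 = (25 − 17) − 7 = 1, so Ȟ^1 ≅ Z
Ȟ^2 = (32 − 15) − 17 = 0, so Ȟ^2 ≅ 0


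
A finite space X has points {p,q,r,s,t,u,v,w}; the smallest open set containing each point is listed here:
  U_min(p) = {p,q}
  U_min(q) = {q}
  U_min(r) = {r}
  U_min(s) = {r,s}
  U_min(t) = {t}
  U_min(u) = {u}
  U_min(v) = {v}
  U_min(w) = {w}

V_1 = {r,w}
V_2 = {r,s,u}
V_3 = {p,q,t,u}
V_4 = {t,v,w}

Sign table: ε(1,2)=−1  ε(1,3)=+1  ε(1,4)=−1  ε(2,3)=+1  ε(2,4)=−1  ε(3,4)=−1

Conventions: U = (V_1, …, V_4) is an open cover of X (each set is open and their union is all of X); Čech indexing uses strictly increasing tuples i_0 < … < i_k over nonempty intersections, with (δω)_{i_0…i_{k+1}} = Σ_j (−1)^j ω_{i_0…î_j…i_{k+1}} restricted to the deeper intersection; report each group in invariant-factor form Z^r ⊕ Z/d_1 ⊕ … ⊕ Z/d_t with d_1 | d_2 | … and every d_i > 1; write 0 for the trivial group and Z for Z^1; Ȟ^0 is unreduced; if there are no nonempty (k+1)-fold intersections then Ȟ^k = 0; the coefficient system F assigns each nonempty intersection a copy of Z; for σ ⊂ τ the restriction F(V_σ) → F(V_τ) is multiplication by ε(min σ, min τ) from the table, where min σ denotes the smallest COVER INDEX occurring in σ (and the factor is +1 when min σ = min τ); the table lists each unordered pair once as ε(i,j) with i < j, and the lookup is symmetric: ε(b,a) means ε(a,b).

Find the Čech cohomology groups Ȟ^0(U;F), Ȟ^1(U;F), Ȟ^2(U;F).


Ȟ^0 ≅ 0, Ȟ^1 ≅ Z/2 and Ȟ^2 ≅ 0

cover nerve:
  V12={r} V14={w} V23={u} V34={t}
C dims 4,4; δ0: rk 4, SNF 1^3·2
Ȟ^0: (4−4)−0=0 ⇒ 0
Ȟ^1: (4−0)−4=0 plus torsion [2] ⇒ Z/2
Ȟ^2: (0−0)−0=0 ⇒ 0


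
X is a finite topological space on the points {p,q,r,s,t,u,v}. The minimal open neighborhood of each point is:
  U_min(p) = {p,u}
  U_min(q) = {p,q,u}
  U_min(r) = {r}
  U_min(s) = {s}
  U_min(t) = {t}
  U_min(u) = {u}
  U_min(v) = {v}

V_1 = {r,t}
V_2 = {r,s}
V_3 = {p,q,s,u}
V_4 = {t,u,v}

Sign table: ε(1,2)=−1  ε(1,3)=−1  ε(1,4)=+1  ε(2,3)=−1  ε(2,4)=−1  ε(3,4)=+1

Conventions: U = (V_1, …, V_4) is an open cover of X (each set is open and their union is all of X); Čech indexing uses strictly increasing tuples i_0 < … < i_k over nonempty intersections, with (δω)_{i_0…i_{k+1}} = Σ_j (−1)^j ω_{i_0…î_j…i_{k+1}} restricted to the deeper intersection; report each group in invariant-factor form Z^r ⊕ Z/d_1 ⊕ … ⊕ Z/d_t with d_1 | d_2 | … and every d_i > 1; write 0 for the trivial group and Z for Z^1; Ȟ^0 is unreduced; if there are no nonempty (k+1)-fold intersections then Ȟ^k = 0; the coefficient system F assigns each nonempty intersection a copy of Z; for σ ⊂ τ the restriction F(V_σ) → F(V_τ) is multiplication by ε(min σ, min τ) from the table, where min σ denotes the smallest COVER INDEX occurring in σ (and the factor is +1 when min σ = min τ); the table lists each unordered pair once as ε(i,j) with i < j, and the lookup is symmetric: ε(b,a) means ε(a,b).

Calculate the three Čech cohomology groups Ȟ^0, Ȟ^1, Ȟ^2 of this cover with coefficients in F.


Ȟ^0 = Z, Ȟ^1 = Z, Ȟ^2 = 0

cover nerve:
  V12={r} V14={t} V23={s} V34={u}
C dims 4,4; δ0: rk 3, SNF 1^3
Ȟ^0: (4−3)−0=1 ⇒ Z
Ȟ^1: (4−0)−3=1 ⇒ Z
Ȟ^2: (0−0)−0=0 ⇒ 0


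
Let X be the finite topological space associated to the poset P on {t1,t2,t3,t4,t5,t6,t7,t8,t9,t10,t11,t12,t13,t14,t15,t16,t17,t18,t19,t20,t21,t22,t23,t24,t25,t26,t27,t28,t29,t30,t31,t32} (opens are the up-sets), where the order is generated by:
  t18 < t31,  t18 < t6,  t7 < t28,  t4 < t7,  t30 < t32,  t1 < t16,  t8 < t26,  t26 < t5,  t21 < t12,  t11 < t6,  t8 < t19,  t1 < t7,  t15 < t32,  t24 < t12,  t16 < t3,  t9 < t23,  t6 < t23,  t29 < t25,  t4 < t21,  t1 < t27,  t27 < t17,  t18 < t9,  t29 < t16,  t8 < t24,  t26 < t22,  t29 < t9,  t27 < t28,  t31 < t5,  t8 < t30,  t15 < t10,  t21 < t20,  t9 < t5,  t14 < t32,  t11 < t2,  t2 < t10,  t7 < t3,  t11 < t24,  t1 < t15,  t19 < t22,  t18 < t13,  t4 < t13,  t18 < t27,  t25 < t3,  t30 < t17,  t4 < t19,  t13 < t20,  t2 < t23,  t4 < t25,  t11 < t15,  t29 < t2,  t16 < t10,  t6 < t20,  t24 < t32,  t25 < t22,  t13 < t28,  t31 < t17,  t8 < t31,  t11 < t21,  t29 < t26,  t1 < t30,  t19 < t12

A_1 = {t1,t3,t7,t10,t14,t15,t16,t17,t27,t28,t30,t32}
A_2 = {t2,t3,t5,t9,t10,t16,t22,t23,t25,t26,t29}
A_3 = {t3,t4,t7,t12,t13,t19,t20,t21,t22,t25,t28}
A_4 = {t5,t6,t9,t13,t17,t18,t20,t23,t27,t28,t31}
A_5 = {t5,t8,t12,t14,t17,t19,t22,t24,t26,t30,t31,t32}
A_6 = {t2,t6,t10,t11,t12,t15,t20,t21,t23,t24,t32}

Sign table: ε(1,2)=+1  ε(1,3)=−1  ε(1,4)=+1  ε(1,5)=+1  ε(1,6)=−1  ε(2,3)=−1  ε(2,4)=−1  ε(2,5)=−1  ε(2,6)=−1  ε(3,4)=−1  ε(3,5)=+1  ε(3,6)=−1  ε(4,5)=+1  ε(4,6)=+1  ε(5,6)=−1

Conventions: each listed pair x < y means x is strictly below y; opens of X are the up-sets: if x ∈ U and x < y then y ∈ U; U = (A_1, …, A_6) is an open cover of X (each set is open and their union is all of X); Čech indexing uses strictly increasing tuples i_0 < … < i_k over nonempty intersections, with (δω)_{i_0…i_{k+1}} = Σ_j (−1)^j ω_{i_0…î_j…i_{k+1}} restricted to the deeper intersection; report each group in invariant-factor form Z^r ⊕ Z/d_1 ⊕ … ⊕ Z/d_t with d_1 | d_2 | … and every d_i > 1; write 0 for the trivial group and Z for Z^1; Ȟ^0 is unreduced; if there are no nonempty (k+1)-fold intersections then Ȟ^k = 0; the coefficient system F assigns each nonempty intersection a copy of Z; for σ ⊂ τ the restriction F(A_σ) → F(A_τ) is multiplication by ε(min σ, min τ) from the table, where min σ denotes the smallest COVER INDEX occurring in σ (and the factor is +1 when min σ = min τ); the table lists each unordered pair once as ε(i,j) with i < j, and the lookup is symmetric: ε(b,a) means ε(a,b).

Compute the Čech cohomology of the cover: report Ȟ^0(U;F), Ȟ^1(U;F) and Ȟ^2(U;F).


Ȟ^0 = 0, Ȟ^1 = Z/2, Ȟ^2 = Z

nerve of the cover:
  A12={t3,t10,t16} A13={t3,t7,t28} A14={t17,t27,t28} A15={t14,t17,t30,t32} A16={t10,t15,t32} A23={t3,t22,t25} A24={t5,t9,t23} A25={t5,t22,t26} A26={t2,t10,t23} A34={t13,t20,t28} A35={t12,t19,t22} A36={t12,t20,t21} A45={t5,t17,t31} A46={t6,t20,t23} A56={t12,t24,t32}
  A123={t3} A126={t10} A134={t28} A145={t17} A156={t32} A235={t22} A245={t5} A246={t23} A346={t20} A356={t12}
C dims 6,15,10; δ0: rk 6, SNF 1^5·2; δ1: rk 9, SNF 1^9
Ȟ^0 = (6 − 6) − 0 = 0, so Ȟ^0 ≅ 0
Ȟ^1 = (15 − 9) − 6 = 0 plus torsion [2], so Ȟ^1 ≅ Z/2
Ȟ^2 = (10 − 0) − 9 = 1, so Ȟ^2 ≅ Z


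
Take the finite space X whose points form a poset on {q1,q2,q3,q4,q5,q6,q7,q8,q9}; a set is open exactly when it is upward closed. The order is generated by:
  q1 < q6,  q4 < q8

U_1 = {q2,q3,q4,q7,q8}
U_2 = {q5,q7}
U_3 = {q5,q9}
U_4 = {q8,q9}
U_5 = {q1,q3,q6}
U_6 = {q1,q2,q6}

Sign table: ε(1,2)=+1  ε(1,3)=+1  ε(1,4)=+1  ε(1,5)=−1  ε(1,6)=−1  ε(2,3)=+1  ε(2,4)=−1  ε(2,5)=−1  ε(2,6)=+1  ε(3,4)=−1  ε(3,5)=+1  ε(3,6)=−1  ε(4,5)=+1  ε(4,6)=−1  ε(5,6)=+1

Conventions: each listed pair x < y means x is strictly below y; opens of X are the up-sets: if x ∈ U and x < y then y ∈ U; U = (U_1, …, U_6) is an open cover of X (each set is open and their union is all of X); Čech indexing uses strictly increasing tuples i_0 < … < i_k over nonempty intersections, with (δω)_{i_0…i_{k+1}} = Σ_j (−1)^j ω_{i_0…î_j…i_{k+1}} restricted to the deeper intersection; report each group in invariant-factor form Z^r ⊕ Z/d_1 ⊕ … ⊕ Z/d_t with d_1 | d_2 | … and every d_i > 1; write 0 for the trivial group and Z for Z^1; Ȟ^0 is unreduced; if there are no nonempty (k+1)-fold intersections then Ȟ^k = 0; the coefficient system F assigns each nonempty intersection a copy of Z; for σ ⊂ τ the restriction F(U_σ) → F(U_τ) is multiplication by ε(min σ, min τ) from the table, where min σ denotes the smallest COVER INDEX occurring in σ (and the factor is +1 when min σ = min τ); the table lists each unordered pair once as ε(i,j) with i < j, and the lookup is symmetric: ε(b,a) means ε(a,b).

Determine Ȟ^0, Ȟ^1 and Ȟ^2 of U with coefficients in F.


Ȟ^0(U;F) ≅ 0; Ȟ^1(U;F) ≅ Z ⊕ Z/2; Ȟ^2(U;F) ≅ 0

intersection data:
  U12={q7} U14={q8} U15={q3} U16={q2} U23={q5} U34={q9} U56={q1,q6}
C dims 6,7; δ0: rk 6, SNF 1^5·2
Ȟ^0 = (6 − 6) − 0 = 0, so Ȟ^0 ≅ 0
Ȟ^1 = (7 − 0) − 6 = 1 plus torsion [2], so Ȟ^1 ≅ Z ⊕ Z/2
Ȟ^2 = (0 − 0) − 0 = 0, so Ȟ^2 ≅ 0


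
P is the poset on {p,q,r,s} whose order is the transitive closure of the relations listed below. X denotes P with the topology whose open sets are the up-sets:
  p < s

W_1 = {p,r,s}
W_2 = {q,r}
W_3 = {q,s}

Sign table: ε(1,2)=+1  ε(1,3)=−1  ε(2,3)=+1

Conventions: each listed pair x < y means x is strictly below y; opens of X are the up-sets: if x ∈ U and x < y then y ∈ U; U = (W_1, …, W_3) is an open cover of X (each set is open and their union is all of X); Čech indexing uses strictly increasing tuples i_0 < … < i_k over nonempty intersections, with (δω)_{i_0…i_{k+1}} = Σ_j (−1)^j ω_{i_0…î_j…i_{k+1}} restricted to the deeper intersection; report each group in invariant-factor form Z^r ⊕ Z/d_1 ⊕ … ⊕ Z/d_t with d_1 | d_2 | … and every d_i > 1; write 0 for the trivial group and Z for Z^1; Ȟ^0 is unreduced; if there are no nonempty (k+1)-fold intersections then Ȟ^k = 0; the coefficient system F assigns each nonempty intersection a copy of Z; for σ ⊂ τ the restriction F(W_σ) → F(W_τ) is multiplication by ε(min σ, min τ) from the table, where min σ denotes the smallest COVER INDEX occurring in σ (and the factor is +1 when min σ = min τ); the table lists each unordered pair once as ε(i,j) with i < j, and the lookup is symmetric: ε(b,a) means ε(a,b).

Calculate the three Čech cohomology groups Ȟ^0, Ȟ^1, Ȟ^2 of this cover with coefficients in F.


cover nerve:
  W12={r} W13={s} W23={q}
C dims 3,3; δ0: rk 3, SNF 1^2·2
Ȟ^0: (3−3)−0=0 ⇒ 0
Ȟ^1: (3−0)−3=0 plus torsion [2] ⇒ Z/2
Ȟ^2: (0−0)−0=0 ⇒ 0

Ȟ^0 = 0, Ȟ^1 = Z/2 and Ȟ^2 = 0


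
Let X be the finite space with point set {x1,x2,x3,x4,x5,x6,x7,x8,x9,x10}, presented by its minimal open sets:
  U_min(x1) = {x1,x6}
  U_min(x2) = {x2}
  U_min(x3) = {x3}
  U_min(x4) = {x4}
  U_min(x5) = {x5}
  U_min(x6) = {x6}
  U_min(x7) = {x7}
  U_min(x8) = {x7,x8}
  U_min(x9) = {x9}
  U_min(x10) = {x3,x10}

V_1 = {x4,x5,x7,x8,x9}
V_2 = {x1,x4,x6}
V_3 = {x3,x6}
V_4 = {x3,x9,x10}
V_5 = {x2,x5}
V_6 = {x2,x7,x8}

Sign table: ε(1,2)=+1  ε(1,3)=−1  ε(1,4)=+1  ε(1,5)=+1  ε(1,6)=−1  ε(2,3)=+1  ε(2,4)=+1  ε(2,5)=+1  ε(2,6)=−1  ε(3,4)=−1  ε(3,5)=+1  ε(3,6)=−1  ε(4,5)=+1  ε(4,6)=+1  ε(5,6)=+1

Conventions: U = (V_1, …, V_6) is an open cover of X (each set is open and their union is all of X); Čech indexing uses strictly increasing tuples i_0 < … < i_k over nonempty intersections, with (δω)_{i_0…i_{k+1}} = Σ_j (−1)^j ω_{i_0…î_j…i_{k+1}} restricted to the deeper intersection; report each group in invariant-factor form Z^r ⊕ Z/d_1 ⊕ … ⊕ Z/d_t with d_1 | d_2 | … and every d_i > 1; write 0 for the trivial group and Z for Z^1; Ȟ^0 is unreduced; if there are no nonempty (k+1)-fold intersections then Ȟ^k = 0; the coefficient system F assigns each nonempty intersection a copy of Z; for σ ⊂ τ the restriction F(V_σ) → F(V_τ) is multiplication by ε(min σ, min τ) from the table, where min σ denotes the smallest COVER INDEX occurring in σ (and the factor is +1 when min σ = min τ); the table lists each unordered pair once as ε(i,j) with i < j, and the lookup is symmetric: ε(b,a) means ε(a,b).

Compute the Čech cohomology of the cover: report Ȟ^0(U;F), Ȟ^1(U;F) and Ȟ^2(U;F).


nerve of the cover:
  V12={x4} V14={x9} V15={x5} V16={x7,x8} V23={x6} V34={x3} V56={x2}
C dims 6,7; δ0: rk 6, SNF 1^5·2
Ȟ^0 = (6 − 6) − 0 = 0, so Ȟ^0 ≅ 0
Ȟ^1 = (7 − 0) − 6 = 1 plus torsion [2], so Ȟ^1 ≅ Z ⊕ Z/2
Ȟ^2 = (0 − 0) − 0 = 0, so Ȟ^2 ≅ 0

Ȟ^0(U;F) ≅ 0, Ȟ^1(U;F) ≅ Z ⊕ Z/2 and Ȟ^2(U;F) ≅ 0


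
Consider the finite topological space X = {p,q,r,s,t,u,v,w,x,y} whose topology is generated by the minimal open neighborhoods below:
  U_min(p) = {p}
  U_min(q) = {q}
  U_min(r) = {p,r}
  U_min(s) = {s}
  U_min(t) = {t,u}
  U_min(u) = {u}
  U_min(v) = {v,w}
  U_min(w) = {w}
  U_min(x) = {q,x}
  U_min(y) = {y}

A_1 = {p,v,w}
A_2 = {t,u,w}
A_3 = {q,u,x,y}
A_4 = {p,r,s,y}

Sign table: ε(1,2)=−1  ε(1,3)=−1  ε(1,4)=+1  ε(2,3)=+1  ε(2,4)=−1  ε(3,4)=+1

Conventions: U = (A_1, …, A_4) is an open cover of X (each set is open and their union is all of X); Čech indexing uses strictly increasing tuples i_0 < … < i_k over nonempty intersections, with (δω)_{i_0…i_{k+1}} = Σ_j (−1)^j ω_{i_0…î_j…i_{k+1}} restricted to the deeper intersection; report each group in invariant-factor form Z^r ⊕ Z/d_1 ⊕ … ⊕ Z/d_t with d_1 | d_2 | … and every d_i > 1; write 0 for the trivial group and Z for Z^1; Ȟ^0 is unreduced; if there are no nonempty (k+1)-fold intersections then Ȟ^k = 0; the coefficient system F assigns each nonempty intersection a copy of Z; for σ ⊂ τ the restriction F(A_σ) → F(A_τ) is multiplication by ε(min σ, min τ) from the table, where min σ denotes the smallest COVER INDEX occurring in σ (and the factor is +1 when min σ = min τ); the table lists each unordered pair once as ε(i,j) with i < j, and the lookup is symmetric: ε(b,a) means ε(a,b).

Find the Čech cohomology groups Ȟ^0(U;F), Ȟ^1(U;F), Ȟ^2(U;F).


Ȟ^0 = 0,  Ȟ^1 = Z/2,  Ȟ^2 = 0

nonempty intersections:
  A12={w} A14={p} A23={u} A34={y}
C dims 4,4; δ0: rk 4, SNF 1^3·2
Ȟ^0: (4−4)−0=0 ⇒ 0
Ȟ^1: (4−0)−4=0 plus torsion [2] ⇒ Z/2
Ȟ^2: (0−0)−0=0 ⇒ 0


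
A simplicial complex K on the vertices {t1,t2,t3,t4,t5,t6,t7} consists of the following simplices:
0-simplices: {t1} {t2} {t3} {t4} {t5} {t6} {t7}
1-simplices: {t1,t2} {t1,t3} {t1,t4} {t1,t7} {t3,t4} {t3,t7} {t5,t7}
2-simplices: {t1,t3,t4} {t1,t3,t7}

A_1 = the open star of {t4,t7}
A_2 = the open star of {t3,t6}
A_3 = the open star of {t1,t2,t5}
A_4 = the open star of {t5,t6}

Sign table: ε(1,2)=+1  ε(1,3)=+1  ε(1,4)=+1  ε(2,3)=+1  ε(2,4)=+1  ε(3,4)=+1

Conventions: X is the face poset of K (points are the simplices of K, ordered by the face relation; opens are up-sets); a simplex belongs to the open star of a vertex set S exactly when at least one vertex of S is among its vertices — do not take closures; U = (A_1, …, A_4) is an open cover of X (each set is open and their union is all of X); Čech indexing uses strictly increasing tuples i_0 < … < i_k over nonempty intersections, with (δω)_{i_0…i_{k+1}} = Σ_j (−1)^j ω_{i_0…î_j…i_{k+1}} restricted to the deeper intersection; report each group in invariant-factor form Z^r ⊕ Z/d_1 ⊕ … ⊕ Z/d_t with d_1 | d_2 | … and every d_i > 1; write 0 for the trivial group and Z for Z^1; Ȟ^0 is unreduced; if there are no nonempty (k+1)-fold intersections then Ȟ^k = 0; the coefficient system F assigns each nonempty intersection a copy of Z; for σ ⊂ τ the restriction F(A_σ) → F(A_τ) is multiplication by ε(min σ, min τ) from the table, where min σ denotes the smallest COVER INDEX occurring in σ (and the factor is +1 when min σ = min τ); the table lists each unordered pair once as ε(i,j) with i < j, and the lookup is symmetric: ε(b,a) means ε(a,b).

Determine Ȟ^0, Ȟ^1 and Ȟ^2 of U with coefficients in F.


Ȟ^0(U;F) ≅ Z; Ȟ^1(U;F) ≅ Z; Ȟ^2(U;F) ≅ 0

nonempty intersections:
  A1={{t4},{t7},{t1,t4},{t1,t7},{t3,t4},{t3,t7},{t5,t7},{t1,t3,t4},{t1,t3,t7}} A2={{t3},{t6},{t1,t3},{t3,t4},{t3,t7},{t1,t3,t4},{t1,t3,t7}} A3={{t1},{t2},{t5},{t1,t2},{t1,t3},{t1,t4},{t1,t7},{t5,t7},{t1,t3,t4},{t1,t3,t7}} A4={{t5},{t6},{t5,t7}}
  A12={{t3,t4},{t3,t7},{t1,t3,t4},{t1,t3,t7}} A13={{t1,t4},{t1,t7},{t5,t7},{t1,t3,t4},{t1,t3,t7}} A14={{t5,t7}} A23={{t1,t3},{t1,t3,t4},{t1,t3,t7}} A24={{t6}} A34={{t5},{t5,t7}}
  A123={{t1,t3,t4},{t1,t3,t7}} A134={{t5,t7}}
C dims 4,6,2; δ0: rk 3, SNF 1^3; δ1: rk 2, SNF 1^2
Ȟ^0: (4−3)−0=1 ⇒ Z
Ȟ^1: (6−2)−3=1 ⇒ Z
Ȟ^2: (2−0)−2=0 ⇒ 0


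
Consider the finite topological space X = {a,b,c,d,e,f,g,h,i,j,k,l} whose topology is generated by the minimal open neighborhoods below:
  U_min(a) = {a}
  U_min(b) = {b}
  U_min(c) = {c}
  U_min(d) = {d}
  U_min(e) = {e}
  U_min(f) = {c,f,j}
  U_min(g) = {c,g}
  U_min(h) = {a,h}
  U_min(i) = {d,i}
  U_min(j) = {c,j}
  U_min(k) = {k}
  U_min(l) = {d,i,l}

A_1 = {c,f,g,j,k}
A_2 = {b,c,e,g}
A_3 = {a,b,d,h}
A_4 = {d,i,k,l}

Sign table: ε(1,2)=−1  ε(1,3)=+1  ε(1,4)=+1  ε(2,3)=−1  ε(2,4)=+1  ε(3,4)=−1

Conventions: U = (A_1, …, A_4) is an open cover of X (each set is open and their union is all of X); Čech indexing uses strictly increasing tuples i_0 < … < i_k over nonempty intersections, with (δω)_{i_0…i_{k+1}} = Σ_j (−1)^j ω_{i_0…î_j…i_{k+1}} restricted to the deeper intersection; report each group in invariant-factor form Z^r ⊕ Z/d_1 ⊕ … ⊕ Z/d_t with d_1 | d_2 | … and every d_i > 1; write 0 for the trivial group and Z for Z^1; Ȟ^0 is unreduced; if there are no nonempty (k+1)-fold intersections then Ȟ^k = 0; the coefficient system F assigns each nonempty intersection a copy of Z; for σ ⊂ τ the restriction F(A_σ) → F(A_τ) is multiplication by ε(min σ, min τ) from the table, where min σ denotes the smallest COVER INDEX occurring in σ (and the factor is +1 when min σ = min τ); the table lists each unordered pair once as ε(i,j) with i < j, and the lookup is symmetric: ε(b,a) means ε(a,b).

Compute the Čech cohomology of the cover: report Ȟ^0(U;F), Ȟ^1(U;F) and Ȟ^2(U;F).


intersection data:
  A12={c,g} A14={k} A23={b} A34={d}
C dims 4,4; δ0: rk 4, SNF 1^3·2
Ȟ^0 = (4 − 4) − 0 = 0, so Ȟ^0 ≅ 0
Ȟ^1 = (4 − 0) − 4 = 0 plus torsion [2], so Ȟ^1 ≅ Z/2
Ȟ^2 = (0 − 0) − 0 = 0, so Ȟ^2 ≅ 0

Ȟ^0(U;F) ≅ 0; Ȟ^1(U;F) ≅ Z/2; Ȟ^2(U;F) ≅ 0


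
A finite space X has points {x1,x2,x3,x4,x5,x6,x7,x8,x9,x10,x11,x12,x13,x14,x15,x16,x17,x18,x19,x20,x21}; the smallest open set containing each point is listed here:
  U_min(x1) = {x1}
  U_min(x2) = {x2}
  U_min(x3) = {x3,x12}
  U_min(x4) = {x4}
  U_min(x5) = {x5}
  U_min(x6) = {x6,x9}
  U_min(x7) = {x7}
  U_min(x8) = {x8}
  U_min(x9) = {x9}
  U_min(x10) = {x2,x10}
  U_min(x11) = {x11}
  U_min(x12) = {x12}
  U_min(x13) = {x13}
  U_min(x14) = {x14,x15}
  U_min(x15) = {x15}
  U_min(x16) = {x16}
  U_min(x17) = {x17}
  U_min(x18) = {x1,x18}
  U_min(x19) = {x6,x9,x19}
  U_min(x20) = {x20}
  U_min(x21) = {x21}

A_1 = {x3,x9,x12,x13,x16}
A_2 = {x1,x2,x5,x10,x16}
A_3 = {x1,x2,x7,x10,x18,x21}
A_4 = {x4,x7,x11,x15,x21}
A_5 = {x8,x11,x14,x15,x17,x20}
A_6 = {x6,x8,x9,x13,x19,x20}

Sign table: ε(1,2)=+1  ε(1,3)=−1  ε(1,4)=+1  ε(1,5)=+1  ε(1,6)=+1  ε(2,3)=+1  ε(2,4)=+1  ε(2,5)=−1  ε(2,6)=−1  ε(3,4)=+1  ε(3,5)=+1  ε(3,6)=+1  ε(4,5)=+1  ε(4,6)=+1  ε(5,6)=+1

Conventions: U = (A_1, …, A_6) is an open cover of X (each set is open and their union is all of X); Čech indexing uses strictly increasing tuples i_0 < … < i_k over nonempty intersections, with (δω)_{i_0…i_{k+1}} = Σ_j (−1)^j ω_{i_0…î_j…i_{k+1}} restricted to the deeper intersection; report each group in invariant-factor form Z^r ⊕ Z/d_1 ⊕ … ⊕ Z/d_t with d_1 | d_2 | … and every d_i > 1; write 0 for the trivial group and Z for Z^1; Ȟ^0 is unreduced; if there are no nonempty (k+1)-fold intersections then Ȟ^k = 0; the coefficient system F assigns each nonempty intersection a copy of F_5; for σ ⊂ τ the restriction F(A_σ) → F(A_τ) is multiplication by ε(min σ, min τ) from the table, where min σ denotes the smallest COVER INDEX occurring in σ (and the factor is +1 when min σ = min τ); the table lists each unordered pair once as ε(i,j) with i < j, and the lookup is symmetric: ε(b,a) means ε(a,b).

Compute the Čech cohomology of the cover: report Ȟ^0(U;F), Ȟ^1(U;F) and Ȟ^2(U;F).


cover nerve:
  A12={x16} A16={x9,x13} A23={x1,x2,x10} A34={x7,x21} A45={x11,x15} A56={x8,x20}
C dims 6,6; δ0: rk_F5 5
Ȟ^0: (6−5)−0=1 ⇒ Z/5
Ȟ^1: (6−0)−5=1 ⇒ Z/5
Ȟ^2: (0−0)−0=0 ⇒ 0

Ȟ^0(U;F) ≅ Z/5, Ȟ^1(U;F) ≅ Z/5, Ȟ^2(U;F) ≅ 0


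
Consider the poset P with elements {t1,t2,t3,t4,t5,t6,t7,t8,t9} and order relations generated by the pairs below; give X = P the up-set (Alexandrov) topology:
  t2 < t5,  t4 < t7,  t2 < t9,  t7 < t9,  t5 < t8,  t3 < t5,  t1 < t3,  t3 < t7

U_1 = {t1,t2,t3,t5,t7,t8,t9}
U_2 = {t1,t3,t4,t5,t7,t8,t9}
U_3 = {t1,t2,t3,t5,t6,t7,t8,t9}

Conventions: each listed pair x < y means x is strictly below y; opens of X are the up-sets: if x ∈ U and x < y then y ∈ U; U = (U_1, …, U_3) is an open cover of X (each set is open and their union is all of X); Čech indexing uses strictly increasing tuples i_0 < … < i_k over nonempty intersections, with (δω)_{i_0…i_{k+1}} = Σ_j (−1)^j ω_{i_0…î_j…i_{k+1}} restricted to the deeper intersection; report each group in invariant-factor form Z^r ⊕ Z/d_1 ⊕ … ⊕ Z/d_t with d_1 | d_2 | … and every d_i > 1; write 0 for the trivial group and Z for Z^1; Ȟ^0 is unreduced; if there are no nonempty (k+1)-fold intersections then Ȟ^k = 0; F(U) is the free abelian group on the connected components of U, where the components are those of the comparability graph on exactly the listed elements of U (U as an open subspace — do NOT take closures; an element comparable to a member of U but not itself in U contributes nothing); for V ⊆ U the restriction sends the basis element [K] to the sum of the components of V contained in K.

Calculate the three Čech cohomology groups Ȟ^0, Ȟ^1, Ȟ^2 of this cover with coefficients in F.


nerve simplices:
  U12={t1,t3,t5,t7,t8,t9} U13={t1,t2,t3,t5,t7,t8,t9} U23={t1,t3,t5,t7,t8,t9}
  U123={t1,t3,t5,t7,t8,t9}
components per intersection:
  U1: {t1,t2,t3,t5,t7,t8,t9}
  U2: {t1,t3,t4,t5,t7,t8,t9}
  U3: {t1,t2,t3,t5,t7,t8,t9} {t6}
  U12: {t1,t3,t5,t7,t8,t9}
  U13: {t1,t2,t3,t5,t7,t8,t9}
  U23: {t1,t3,t5,t7,t8,t9}
  U123: {t1,t3,t5,t7,t8,t9}
C dims 4,3,1; δ0: rk 2, SNF 1^2; δ1: rk 1, SNF 1^1
degree 0: 4−2−0 = 2 → Ȟ^0 ≅ Z^2
degree 1: 3−1−2 = 0 → Ȟ^1 ≅ 0
degree 2: 1−0−1 = 0 → Ȟ^2 ≅ 0

Ȟ^0 ≅ Z^2, Ȟ^1 ≅ 0, Ȟ^2 ≅ 0


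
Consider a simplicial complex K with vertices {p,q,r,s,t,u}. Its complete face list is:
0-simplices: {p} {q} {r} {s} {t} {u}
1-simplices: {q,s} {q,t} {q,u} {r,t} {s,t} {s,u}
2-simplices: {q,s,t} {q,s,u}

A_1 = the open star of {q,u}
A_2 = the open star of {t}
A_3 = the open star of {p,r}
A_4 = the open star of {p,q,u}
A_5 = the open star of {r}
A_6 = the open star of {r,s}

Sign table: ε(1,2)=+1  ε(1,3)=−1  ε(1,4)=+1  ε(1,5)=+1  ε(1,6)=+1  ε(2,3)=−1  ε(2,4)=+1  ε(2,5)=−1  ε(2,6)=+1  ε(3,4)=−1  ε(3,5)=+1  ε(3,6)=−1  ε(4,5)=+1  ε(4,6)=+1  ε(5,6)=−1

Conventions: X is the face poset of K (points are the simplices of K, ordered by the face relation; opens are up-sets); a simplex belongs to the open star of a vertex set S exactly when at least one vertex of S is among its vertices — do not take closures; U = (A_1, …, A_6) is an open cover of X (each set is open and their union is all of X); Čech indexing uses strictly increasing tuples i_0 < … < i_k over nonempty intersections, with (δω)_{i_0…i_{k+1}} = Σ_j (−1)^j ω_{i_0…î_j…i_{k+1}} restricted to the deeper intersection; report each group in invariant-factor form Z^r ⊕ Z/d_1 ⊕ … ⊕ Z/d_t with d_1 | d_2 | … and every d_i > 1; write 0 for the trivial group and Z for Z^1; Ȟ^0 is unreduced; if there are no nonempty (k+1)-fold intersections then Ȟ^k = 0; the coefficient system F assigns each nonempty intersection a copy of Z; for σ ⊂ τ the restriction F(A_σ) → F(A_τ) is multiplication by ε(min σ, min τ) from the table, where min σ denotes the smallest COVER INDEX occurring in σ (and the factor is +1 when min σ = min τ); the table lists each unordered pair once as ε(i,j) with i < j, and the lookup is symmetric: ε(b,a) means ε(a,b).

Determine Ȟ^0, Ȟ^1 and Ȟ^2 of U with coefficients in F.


Ȟ^0 = Z, Ȟ^1 = Z, Ȟ^2 = 0

nonempty overlaps:
  A1={{q},{u},{q,s},{q,t},{q,u},{s,u},{q,s,t},{q,s,u}} A2={{t},{q,t},{r,t},{s,t},{q,s,t}} A3={{p},{r},{r,t}} A4={{p},{q},{u},{q,s},{q,t},{q,u},{s,u},{q,s,t},{q,s,u}} A5={{r},{r,t}} A6={{r},{s},{q,s},{r,t},{s,t},{s,u},{q,s,t},{q,s,u}}
  A12={{q,t},{q,s,t}} A14={{q},{u},{q,s},{q,t},{q,u},{s,u},{q,s,t},{q,s,u}} A16={{q,s},{s,u},{q,s,t},{q,s,u}} A23={{r,t}} A24={{q,t},{q,s,t}} A25={{r,t}} A26={{r,t},{s,t},{q,s,t}} A34={{p}} A35={{r},{r,t}} A36={{r},{r,t}} A46={{q,s},{s,u},{q,s,t},{q,s,u}} A56={{r},{r,t}}
  A124={{q,t},{q,s,t}} A126={{q,s,t}} A146={{q,s},{s,u},{q,s,t},{q,s,u}} A235={{r,t}} A236={{r,t}} A246={{q,s,t}} A256={{r,t}} A356={{r},{r,t}}
  A1246={{q,s,t}} A2356={{r,t}}
C dims 6,12,8,2; δ0: rk 5, SNF 1^5; δ1: rk 6, SNF 1^6; δ2: rk 2, SNF 1^2
degree 0: 6−5−0 = 1 → Ȟ^0 ≅ Z
degree 1: 12−6−5 = 1 → Ȟ^1 ≅ Z
degree 2: 8−2−6 = 0 → Ȟ^2 ≅ 0


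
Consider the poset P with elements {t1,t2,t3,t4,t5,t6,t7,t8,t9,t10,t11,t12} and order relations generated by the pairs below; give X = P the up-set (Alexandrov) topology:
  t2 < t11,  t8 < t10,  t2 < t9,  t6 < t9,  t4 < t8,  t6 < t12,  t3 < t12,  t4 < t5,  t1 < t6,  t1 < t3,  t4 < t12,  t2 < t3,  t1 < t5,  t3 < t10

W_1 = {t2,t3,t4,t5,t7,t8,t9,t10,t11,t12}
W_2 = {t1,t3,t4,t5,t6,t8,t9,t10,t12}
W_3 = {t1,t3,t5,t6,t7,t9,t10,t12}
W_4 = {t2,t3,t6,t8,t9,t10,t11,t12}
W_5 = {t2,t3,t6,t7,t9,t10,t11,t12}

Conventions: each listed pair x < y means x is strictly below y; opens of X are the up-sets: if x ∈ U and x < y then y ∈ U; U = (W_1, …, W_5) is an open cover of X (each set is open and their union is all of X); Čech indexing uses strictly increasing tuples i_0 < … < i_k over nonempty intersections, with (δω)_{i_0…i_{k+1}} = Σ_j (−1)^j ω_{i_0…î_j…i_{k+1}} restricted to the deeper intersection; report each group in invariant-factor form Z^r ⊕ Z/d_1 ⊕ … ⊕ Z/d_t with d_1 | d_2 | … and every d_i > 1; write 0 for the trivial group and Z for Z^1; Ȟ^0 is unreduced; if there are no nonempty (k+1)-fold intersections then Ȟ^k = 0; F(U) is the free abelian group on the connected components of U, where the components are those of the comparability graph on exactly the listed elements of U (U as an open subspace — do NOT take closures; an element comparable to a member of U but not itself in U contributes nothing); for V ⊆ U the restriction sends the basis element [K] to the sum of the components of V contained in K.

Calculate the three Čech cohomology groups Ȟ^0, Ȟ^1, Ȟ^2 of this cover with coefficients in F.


Ȟ^0 = Z^2, Ȟ^1 = 0, Ȟ^2 = 0

nerve simplices:
  W12={t3,t4,t5,t8,t9,t10,t12} W13={t3,t5,t7,t9,t10,t12} W14={t2,t3,t8,t9,t10,t11,t12} W15={t2,t3,t7,t9,t10,t11,t12} W23={t1,t3,t5,t6,t9,t10,t12} W24={t3,t6,t8,t9,t10,t12} W25={t3,t6,t9,t10,t12} W34={t3,t6,t9,t10,t12} W35={t3,t6,t7,t9,t10,t12} W45={t2,t3,t6,t9,t10,t11,t12}
  W123={t3,t5,t9,t10,t12} W124={t3,t8,t9,t10,t12} W125={t3,t9,t10,t12} W134={t3,t9,t10,t12} W135={t3,t7,t9,t10,t12} W145={t2,t3,t9,t10,t11,t12} W234={t3,t6,t9,t10,t12} W235={t3,t6,t9,t10,t12} W245={t3,t6,t9,t10,t12} W345={t3,t6,t9,t10,t12}
  W1234={t3,t9,t10,t12} W1235={t3,t9,t10,t12} W1245={t3,t9,t10,t12} W1345={t3,t9,t10,t12} W2345={t3,t6,t9,t10,t12}
  W12345={t3,t9,t10,t12}
components per intersection:
  W1: {t2,t3,t4,t5,t8,t9,t10,t11,t12} {t7}
  W2: {t1,t3,t4,t5,t6,t8,t9,t10,t12}
  W3: {t1,t3,t5,t6,t9,t10,t12} {t7}
  W4: {t2,t3,t6,t8,t9,t10,t11,t12}
  W5: {t2,t3,t6,t9,t10,t11,t12} {t7}
  W12: {t3,t4,t5,t8,t10,t12} {t9}
  W13: {t3,t10,t12} {t5} {t7} {t9}
  W14: {t2,t3,t8,t9,t10,t11,t12}
  W15: {t2,t3,t9,t10,t11,t12} {t7}
  W23: {t1,t3,t5,t6,t9,t10,t12}
  W24: {t3,t6,t8,t9,t10,t12}
  W25: {t3,t6,t9,t10,t12}
  W34: {t3,t6,t9,t10,t12}
  W35: {t3,t6,t9,t10,t12} {t7}
  W45: {t2,t3,t6,t9,t10,t11,t12}
  W123: {t3,t10,t12} {t5} {t9}
  W124: {t3,t8,t10,t12} {t9}
  W125: {t3,t10,t12} {t9}
  W134: {t3,t10,t12} {t9}
  W135: {t3,t10,t12} {t7} {t9}
  W145: {t2,t3,t9,t10,t11,t12}
  W234: {t3,t6,t9,t10,t12}
  W235: {t3,t6,t9,t10,t12}
  W245: {t3,t6,t9,t10,t12}
  W345: {t3,t6,t9,t10,t12}
  W1234: {t3,t10,t12} {t9}
  W1235: {t3,t10,t12} {t9}
  W1245: {t3,t10,t12} {t9}
  W1345: {t3,t10,t12} {t9}
  W2345: {t3,t6,t9,t10,t12}
  W12345: {t3,t10,t12} {t9}
C dims 8,16,17,9; δ0: rk 6, SNF 1^6; δ1: rk 10, SNF 1^10; δ2: rk 7, SNF 1^7
degree 0: 8−6−0 = 2 → Ȟ^0 ≅ Z^2
degree 1: 16−10−6 = 0 → Ȟ^1 ≅ 0
degree 2: 17−7−10 = 0 → Ȟ^2 ≅ 0


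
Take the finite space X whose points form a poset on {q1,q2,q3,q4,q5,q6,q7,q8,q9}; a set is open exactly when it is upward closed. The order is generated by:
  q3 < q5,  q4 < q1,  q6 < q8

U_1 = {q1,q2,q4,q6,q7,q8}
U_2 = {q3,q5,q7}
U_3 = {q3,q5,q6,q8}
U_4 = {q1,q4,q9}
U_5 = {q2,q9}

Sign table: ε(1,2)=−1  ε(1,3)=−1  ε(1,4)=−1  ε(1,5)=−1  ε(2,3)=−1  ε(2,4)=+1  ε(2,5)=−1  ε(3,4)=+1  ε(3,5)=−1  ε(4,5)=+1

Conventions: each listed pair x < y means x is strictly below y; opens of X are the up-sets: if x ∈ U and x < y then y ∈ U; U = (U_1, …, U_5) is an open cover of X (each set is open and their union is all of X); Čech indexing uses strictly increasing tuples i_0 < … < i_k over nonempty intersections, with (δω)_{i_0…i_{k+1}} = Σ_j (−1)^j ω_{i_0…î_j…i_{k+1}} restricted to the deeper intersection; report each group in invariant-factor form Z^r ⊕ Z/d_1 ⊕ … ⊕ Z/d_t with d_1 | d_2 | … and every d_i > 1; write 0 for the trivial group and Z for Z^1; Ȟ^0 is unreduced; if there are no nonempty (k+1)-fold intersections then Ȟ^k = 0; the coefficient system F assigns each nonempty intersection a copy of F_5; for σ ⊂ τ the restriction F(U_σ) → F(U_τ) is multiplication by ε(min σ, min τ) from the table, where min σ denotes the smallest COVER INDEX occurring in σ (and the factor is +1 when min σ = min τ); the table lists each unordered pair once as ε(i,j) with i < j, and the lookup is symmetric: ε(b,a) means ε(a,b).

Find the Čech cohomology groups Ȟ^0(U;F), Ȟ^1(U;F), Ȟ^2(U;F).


intersection data:
  U12={q7} U13={q6,q8} U14={q1,q4} U15={q2} U23={q3,q5} U45={q9}
C dims 5,6; δ0: rk_F5 5
Ȟ^0 = (5 − 5) − 0 = 0, so Ȟ^0 ≅ 0
Ȟ^1 = (6 − 0) − 5 = 1, so Ȟ^1 ≅ Z/5
Ȟ^2 = (0 − 0) − 0 = 0, so Ȟ^2 ≅ 0

Ȟ^0 ≅ 0, Ȟ^1 ≅ Z/5, Ȟ^2 ≅ 0
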